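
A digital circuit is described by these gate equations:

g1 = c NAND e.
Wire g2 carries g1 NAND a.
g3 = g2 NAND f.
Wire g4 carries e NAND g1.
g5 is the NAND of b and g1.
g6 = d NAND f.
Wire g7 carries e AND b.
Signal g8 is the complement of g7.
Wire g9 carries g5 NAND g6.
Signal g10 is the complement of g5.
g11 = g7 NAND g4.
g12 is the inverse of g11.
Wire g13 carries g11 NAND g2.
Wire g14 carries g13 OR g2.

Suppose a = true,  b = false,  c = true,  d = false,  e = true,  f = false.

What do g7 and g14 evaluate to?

g7 = false, g14 = true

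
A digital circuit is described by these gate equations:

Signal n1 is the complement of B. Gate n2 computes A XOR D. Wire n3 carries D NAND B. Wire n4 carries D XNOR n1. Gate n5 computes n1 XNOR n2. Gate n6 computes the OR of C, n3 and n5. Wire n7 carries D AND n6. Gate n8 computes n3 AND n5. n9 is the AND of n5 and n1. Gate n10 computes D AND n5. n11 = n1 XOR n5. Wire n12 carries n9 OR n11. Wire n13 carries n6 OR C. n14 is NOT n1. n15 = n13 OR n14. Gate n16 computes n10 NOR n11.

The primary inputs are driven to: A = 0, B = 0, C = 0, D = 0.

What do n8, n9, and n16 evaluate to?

n8 = 0, n9 = 0, n16 = 0

n1 = NOT B = NOT 0 = 1
n2 = A XOR D = 0 XOR 0 = 0
n3 = D NAND B = 0 NAND 0 = 1
n5 = n1 XNOR n2 = 1 XNOR 0 = 0
n8 = n3 AND n5 = 1 AND 0 = 0
n9 = n5 AND n1 = 0 AND 1 = 0
n10 = D AND n5 = 0 AND 0 = 0
n11 = n1 XOR n5 = 1 XOR 0 = 1
n16 = n10 NOR n11 = 0 NOR 1 = 0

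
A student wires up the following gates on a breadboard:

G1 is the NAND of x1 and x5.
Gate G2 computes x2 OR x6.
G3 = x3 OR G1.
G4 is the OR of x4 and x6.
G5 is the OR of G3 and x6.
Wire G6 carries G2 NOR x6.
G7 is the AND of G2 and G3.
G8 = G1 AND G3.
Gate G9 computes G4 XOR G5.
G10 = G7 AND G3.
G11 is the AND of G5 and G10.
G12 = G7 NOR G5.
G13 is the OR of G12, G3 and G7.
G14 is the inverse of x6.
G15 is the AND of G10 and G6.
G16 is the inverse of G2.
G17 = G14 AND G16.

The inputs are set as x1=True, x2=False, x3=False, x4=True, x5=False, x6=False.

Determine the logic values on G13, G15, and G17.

G1 = x1 NAND x5 = True NAND False = True
G2 = x2 OR x6 = False OR False = False
G3 = x3 OR G1 = False OR True = True
G5 = G3 OR x6 = True OR False = True
G6 = G2 NOR x6 = False NOR False = True
G7 = G2 AND G3 = False AND True = False
G10 = G7 AND G3 = False AND True = False
G12 = G7 NOR G5 = False NOR True = False
G13 = G12 OR G3 OR G7 = False OR True OR False = True
G14 = NOT x6 = NOT False = True
G15 = G10 AND G6 = False AND True = False
G16 = NOT G2 = NOT False = True
G17 = G14 AND G16 = True AND True = True

G13 = True, G15 = False, G17 = True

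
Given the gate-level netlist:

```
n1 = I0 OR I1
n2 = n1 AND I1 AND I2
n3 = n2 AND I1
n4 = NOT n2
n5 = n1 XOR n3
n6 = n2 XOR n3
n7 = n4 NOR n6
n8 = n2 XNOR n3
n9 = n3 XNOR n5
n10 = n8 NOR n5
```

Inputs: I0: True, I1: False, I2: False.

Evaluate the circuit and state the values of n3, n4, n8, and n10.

n1 = I0 OR I1 = True OR False = True
n2 = n1 AND I1 AND I2 = True AND False AND False = False
n3 = n2 AND I1 = False AND False = False
n4 = NOT n2 = NOT False = True
n5 = n1 XOR n3 = True XOR False = True
n8 = n2 XNOR n3 = False XNOR False = True
n10 = n8 NOR n5 = True NOR True = False

n3 = False; n4 = True; n8 = True; n10 = False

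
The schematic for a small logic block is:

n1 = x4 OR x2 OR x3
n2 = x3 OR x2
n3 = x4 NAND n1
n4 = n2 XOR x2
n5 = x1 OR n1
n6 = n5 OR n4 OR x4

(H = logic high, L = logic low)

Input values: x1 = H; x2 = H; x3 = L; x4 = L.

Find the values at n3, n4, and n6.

n3 = H  n4 = L  n6 = H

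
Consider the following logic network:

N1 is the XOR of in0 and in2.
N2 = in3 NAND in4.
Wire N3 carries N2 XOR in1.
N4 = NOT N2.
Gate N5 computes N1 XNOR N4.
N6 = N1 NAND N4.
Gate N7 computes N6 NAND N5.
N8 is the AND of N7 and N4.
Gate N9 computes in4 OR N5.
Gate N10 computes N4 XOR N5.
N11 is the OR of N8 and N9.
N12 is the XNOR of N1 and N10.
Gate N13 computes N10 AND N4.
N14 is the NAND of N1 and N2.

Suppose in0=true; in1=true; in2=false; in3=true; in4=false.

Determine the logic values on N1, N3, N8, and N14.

N1 = true; N3 = false; N8 = false; N14 = false

N1 = in0 XOR in2 = true XOR false = true
N2 = in3 NAND in4 = true NAND false = true
N3 = N2 XOR in1 = true XOR true = false
N4 = NOT N2 = NOT true = false
N5 = N1 XNOR N4 = true XNOR false = false
N6 = N1 NAND N4 = true NAND false = true
N7 = N6 NAND N5 = true NAND false = true
N8 = N7 AND N4 = true AND false = false
N14 = N1 NAND N2 = true NAND true = false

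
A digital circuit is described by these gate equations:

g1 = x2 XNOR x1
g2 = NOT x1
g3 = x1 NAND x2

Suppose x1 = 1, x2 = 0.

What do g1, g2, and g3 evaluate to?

g1 = 0, g2 = 0, g3 = 1

g1 = 0 XNOR 1 = 0
g2 = NOT 1 = 0
g3 = 1 NAND 0 = 1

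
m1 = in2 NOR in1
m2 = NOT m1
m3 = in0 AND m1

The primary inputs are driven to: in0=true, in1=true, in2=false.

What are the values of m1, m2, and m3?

m1 = in2 NOR in1 = false NOR true = false
m2 = NOT m1 = NOT false = true
m3 = in0 AND m1 = true AND false = false

m1 = false, m2 = true, m3 = false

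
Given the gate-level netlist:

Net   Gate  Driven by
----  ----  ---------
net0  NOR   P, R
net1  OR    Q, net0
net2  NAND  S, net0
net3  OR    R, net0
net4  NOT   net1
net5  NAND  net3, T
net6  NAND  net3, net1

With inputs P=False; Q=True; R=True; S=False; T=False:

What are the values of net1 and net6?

net0 = P NOR R = False NOR True = False
net1 = Q OR net0 = True OR False = True
net3 = R OR net0 = True OR False = True
net6 = net3 NAND net1 = True NAND True = False

net1 = True, net6 = False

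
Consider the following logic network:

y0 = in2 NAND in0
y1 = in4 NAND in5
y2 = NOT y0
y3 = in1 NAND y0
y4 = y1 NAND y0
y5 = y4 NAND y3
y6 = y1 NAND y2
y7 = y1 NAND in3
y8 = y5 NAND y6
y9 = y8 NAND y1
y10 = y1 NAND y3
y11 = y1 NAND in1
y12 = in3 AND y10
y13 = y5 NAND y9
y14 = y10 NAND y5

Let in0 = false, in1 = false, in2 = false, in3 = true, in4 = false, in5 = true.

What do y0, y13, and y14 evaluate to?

y0 = true, y13 = false, y14 = true

y0 = in2 NAND in0 = false NAND false = true
y1 = in4 NAND in5 = false NAND true = true
y2 = NOT y0 = NOT true = false
y3 = in1 NAND y0 = false NAND true = true
y4 = y1 NAND y0 = true NAND true = false
y5 = y4 NAND y3 = false NAND true = true
y6 = y1 NAND y2 = true NAND false = true
y8 = y5 NAND y6 = true NAND true = false
y9 = y8 NAND y1 = false NAND true = true
y10 = y1 NAND y3 = true NAND true = false
y13 = y5 NAND y9 = true NAND true = false
y14 = y10 NAND y5 = false NAND true = true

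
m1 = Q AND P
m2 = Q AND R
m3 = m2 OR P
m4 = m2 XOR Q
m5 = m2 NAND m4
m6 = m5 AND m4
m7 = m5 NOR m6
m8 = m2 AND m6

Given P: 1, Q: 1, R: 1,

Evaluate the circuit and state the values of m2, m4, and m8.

m2 = Q AND R = 1 AND 1 = 1
m4 = m2 XOR Q = 1 XOR 1 = 0
m5 = m2 NAND m4 = 1 NAND 0 = 1
m6 = m5 AND m4 = 1 AND 0 = 0
m8 = m2 AND m6 = 1 AND 0 = 0

m2 = 1  m4 = 0  m8 = 0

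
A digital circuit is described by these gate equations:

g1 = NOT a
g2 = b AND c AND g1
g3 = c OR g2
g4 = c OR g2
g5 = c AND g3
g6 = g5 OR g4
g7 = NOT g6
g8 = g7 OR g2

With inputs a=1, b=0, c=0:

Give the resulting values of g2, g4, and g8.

g1 = NOT a = NOT 1 = 0
g2 = b AND c AND g1 = 0 AND 0 AND 0 = 0
g3 = c OR g2 = 0 OR 0 = 0
g4 = c OR g2 = 0 OR 0 = 0
g5 = c AND g3 = 0 AND 0 = 0
g6 = g5 OR g4 = 0 OR 0 = 0
g7 = NOT g6 = NOT 0 = 1
g8 = g7 OR g2 = 1 OR 0 = 1

g2 = 0, g4 = 0, g8 = 1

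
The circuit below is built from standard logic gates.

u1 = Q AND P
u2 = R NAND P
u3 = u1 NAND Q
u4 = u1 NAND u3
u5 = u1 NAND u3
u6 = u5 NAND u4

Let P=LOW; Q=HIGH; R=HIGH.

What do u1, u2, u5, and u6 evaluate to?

u1 = Q AND P = HIGH AND LOW = LOW
u2 = R NAND P = HIGH NAND LOW = HIGH
u3 = u1 NAND Q = LOW NAND HIGH = HIGH
u4 = u1 NAND u3 = LOW NAND HIGH = HIGH
u5 = u1 NAND u3 = LOW NAND HIGH = HIGH
u6 = u5 NAND u4 = HIGH NAND HIGH = LOW

u1 = LOW; u2 = HIGH; u5 = HIGH; u6 = LOW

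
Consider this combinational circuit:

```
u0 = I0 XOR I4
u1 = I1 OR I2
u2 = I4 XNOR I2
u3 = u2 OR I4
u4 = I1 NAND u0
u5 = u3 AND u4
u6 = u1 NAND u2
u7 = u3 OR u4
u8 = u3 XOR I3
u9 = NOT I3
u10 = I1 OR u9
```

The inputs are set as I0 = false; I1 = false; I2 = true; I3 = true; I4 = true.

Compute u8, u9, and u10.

u2 = I4 XNOR I2 = true XNOR true = true
u3 = u2 OR I4 = true OR true = true
u8 = u3 XOR I3 = true XOR true = false
u9 = NOT I3 = NOT true = false
u10 = I1 OR u9 = false OR false = false

u8 = false, u9 = false, u10 = false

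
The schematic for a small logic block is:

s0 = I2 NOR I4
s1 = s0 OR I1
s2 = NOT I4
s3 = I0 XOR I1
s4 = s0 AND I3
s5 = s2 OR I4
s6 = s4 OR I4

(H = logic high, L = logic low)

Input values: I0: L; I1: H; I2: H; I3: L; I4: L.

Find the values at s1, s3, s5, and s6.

s1 = H, s3 = H, s5 = H, s6 = L

s0 = I2 NOR I4 = H NOR L = L
s1 = s0 OR I1 = L OR H = H
s2 = NOT I4 = NOT L = H
s3 = I0 XOR I1 = L XOR H = H
s4 = s0 AND I3 = L AND L = L
s5 = s2 OR I4 = H OR L = H
s6 = s4 OR I4 = L OR L = L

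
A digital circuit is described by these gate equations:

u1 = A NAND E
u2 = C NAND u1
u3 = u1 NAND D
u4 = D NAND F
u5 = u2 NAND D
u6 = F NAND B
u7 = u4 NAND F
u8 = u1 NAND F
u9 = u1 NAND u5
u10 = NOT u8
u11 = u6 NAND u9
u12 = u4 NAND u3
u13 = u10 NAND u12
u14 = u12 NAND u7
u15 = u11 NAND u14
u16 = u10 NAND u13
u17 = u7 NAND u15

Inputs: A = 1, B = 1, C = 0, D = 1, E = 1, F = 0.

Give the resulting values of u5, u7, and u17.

u1 = A NAND E = 1 NAND 1 = 0
u2 = C NAND u1 = 0 NAND 0 = 1
u3 = u1 NAND D = 0 NAND 1 = 1
u4 = D NAND F = 1 NAND 0 = 1
u5 = u2 NAND D = 1 NAND 1 = 0
u6 = F NAND B = 0 NAND 1 = 1
u7 = u4 NAND F = 1 NAND 0 = 1
u9 = u1 NAND u5 = 0 NAND 0 = 1
u11 = u6 NAND u9 = 1 NAND 1 = 0
u12 = u4 NAND u3 = 1 NAND 1 = 0
u14 = u12 NAND u7 = 0 NAND 1 = 1
u15 = u11 NAND u14 = 0 NAND 1 = 1
u17 = u7 NAND u15 = 1 NAND 1 = 0

u5 = 0, u7 = 1, u17 = 0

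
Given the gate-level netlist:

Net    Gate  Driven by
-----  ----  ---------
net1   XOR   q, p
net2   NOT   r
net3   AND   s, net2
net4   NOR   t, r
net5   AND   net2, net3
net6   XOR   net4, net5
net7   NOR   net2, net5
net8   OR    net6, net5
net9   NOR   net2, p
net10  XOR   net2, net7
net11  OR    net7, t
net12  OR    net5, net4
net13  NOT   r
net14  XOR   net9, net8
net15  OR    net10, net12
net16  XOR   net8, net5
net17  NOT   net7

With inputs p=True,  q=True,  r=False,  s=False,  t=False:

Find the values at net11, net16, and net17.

net2 = NOT r = NOT False = True
net3 = s AND net2 = False AND True = False
net4 = t NOR r = False NOR False = True
net5 = net2 AND net3 = True AND False = False
net6 = net4 XOR net5 = True XOR False = True
net7 = net2 NOR net5 = True NOR False = False
net8 = net6 OR net5 = True OR False = True
net11 = net7 OR t = False OR False = False
net16 = net8 XOR net5 = True XOR False = True
net17 = NOT net7 = NOT False = True

net11 = False, net16 = True, net17 = True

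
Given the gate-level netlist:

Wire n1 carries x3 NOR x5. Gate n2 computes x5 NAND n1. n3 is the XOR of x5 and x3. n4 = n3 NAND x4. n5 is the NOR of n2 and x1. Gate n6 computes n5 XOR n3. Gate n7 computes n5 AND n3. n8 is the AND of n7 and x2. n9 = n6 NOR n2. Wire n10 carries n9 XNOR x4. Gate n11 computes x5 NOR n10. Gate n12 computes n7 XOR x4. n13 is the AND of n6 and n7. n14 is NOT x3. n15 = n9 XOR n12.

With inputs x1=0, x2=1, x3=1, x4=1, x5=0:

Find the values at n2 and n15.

n2 = 1, n15 = 1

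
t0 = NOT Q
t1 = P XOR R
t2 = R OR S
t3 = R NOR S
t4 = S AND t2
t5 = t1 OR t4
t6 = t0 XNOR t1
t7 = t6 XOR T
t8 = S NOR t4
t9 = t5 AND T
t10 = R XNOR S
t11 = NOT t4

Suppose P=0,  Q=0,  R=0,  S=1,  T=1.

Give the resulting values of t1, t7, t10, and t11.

t0 = NOT Q = NOT 0 = 1
t1 = P XOR R = 0 XOR 0 = 0
t2 = R OR S = 0 OR 1 = 1
t4 = S AND t2 = 1 AND 1 = 1
t6 = t0 XNOR t1 = 1 XNOR 0 = 0
t7 = t6 XOR T = 0 XOR 1 = 1
t10 = R XNOR S = 0 XNOR 1 = 0
t11 = NOT t4 = NOT 1 = 0

t1 = 0, t7 = 1, t10 = 0, t11 = 0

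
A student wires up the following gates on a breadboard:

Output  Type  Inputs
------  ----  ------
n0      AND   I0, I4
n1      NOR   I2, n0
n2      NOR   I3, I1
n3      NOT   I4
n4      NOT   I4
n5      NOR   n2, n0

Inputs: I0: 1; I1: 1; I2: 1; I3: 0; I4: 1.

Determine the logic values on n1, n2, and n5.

n1 = 0; n2 = 0; n5 = 0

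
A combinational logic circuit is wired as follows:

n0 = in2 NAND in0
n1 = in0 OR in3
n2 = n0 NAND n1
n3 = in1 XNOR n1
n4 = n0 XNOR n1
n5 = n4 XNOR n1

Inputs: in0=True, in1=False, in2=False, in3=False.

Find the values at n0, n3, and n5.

n0 = True, n3 = False, n5 = True

n0 = in2 NAND in0 = False NAND True = True
n1 = in0 OR in3 = True OR False = True
n3 = in1 XNOR n1 = False XNOR True = False
n4 = n0 XNOR n1 = True XNOR True = True
n5 = n4 XNOR n1 = True XNOR True = True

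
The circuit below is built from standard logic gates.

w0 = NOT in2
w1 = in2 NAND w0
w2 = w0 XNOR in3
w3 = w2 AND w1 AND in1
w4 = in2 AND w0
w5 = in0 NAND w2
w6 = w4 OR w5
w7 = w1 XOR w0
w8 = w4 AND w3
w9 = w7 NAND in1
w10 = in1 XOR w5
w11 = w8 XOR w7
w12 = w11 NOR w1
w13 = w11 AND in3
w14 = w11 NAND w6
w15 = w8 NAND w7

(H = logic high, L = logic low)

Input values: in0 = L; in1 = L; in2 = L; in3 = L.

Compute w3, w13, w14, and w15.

w0 = NOT in2 = NOT L = H
w1 = in2 NAND w0 = L NAND H = H
w2 = w0 XNOR in3 = H XNOR L = L
w3 = w2 AND w1 AND in1 = L AND H AND L = L
w4 = in2 AND w0 = L AND H = L
w5 = in0 NAND w2 = L NAND L = H
w6 = w4 OR w5 = L OR H = H
w7 = w1 XOR w0 = H XOR H = L
w8 = w4 AND w3 = L AND L = L
w11 = w8 XOR w7 = L XOR L = L
w13 = w11 AND in3 = L AND L = L
w14 = w11 NAND w6 = L NAND H = H
w15 = w8 NAND w7 = L NAND L = H

w3 = L, w13 = L, w14 = H, w15 = H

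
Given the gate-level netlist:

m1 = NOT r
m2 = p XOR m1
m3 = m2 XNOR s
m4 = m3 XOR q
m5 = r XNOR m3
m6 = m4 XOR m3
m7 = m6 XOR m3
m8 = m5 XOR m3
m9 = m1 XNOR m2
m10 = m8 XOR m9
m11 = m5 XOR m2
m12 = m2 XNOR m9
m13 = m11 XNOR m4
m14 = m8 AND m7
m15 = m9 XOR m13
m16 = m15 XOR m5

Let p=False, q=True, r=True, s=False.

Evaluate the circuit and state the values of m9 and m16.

m1 = NOT r = NOT True = False
m2 = p XOR m1 = False XOR False = False
m3 = m2 XNOR s = False XNOR False = True
m4 = m3 XOR q = True XOR True = False
m5 = r XNOR m3 = True XNOR True = True
m9 = m1 XNOR m2 = False XNOR False = True
m11 = m5 XOR m2 = True XOR False = True
m13 = m11 XNOR m4 = True XNOR False = False
m15 = m9 XOR m13 = True XOR False = True
m16 = m15 XOR m5 = True XOR True = False

m9 = True, m16 = False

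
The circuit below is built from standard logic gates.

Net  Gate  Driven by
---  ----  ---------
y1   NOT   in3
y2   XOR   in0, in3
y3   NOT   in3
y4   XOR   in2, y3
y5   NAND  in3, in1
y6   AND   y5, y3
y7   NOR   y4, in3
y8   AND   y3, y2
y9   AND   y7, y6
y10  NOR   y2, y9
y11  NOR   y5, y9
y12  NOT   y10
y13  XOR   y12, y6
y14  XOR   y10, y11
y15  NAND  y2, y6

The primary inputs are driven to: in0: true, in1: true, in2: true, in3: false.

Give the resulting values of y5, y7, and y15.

y5 = true, y7 = true, y15 = false

y2 = in0 XOR in3 = true XOR false = true
y3 = NOT in3 = NOT false = true
y4 = in2 XOR y3 = true XOR true = false
y5 = in3 NAND in1 = false NAND true = true
y6 = y5 AND y3 = true AND true = true
y7 = y4 NOR in3 = false NOR false = true
y15 = y2 NAND y6 = true NAND true = false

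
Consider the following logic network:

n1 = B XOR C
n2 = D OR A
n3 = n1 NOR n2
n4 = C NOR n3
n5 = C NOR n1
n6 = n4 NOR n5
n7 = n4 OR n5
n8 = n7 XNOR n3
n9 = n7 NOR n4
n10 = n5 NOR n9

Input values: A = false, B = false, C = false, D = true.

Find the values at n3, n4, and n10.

n3 = false, n4 = true, n10 = false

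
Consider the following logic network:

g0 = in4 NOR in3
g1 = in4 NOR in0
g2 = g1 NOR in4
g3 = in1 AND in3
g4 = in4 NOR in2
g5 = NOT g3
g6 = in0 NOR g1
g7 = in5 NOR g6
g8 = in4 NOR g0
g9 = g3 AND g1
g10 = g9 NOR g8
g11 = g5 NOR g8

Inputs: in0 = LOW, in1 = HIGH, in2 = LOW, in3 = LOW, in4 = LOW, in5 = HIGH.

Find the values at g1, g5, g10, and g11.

g0 = in4 NOR in3 = LOW NOR LOW = HIGH
g1 = in4 NOR in0 = LOW NOR LOW = HIGH
g3 = in1 AND in3 = HIGH AND LOW = LOW
g5 = NOT g3 = NOT LOW = HIGH
g8 = in4 NOR g0 = LOW NOR HIGH = LOW
g9 = g3 AND g1 = LOW AND HIGH = LOW
g10 = g9 NOR g8 = LOW NOR LOW = HIGH
g11 = g5 NOR g8 = HIGH NOR LOW = LOW

g1 = HIGH, g5 = HIGH, g10 = HIGH, g11 = LOW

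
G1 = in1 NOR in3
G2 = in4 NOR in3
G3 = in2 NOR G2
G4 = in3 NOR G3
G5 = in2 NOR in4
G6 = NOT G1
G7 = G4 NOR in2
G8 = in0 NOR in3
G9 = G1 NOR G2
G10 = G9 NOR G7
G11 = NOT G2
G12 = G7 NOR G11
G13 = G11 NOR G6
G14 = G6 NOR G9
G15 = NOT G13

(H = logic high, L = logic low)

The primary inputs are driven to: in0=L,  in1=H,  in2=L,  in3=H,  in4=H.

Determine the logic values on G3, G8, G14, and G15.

G3 = H, G8 = L, G14 = L, G15 = H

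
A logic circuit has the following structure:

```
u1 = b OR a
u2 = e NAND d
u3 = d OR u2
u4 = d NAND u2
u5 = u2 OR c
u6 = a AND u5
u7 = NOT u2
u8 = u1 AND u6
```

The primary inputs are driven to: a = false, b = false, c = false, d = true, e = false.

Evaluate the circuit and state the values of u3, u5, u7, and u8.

u3 = true, u5 = true, u7 = false, u8 = false

u1 = b OR a = false OR false = false
u2 = e NAND d = false NAND true = true
u3 = d OR u2 = true OR true = true
u5 = u2 OR c = true OR false = true
u6 = a AND u5 = false AND true = false
u7 = NOT u2 = NOT true = false
u8 = u1 AND u6 = false AND false = false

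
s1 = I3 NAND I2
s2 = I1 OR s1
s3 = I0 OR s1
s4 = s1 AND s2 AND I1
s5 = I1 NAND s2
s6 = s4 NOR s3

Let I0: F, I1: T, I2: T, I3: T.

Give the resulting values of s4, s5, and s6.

s1 = I3 NAND I2 = T NAND T = F
s2 = I1 OR s1 = T OR F = T
s3 = I0 OR s1 = F OR F = F
s4 = s1 AND s2 AND I1 = F AND T AND T = F
s5 = I1 NAND s2 = T NAND T = F
s6 = s4 NOR s3 = F NOR F = T

s4 = F; s5 = F; s6 = T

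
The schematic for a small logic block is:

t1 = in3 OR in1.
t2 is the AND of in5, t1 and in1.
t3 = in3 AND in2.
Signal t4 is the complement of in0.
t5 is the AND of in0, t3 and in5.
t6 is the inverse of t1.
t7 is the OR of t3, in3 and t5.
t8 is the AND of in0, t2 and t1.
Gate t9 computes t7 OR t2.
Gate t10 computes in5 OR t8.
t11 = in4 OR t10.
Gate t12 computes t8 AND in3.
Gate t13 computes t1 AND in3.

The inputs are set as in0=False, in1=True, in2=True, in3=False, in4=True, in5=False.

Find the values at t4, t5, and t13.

t4 = True  t5 = False  t13 = False

t1 = in3 OR in1 = False OR True = True
t3 = in3 AND in2 = False AND True = False
t4 = NOT in0 = NOT False = True
t5 = in0 AND t3 AND in5 = False AND False AND False = False
t13 = t1 AND in3 = True AND False = False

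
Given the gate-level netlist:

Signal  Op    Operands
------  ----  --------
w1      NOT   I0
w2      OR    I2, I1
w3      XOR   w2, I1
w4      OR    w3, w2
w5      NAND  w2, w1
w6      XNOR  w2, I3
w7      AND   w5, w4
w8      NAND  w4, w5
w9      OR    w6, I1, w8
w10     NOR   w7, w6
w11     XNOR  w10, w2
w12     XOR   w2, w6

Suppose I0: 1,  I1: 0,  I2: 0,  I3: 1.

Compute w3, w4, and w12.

w2 = I2 OR I1 = 0 OR 0 = 0
w3 = w2 XOR I1 = 0 XOR 0 = 0
w4 = w3 OR w2 = 0 OR 0 = 0
w6 = w2 XNOR I3 = 0 XNOR 1 = 0
w12 = w2 XOR w6 = 0 XOR 0 = 0

w3 = 0; w4 = 0; w12 = 0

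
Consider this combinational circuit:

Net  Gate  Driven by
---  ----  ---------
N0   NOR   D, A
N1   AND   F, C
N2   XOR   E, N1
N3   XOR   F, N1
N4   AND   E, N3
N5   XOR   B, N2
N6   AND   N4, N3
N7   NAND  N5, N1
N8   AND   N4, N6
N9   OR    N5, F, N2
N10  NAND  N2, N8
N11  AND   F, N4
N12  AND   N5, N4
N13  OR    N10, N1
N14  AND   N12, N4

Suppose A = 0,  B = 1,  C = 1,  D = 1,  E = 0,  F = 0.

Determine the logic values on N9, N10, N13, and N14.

N1 = F AND C = 0 AND 1 = 0
N2 = E XOR N1 = 0 XOR 0 = 0
N3 = F XOR N1 = 0 XOR 0 = 0
N4 = E AND N3 = 0 AND 0 = 0
N5 = B XOR N2 = 1 XOR 0 = 1
N6 = N4 AND N3 = 0 AND 0 = 0
N8 = N4 AND N6 = 0 AND 0 = 0
N9 = N5 OR F OR N2 = 1 OR 0 OR 0 = 1
N10 = N2 NAND N8 = 0 NAND 0 = 1
N12 = N5 AND N4 = 1 AND 0 = 0
N13 = N10 OR N1 = 1 OR 0 = 1
N14 = N12 AND N4 = 0 AND 0 = 0

N9 = 1  N10 = 1  N13 = 1  N14 = 0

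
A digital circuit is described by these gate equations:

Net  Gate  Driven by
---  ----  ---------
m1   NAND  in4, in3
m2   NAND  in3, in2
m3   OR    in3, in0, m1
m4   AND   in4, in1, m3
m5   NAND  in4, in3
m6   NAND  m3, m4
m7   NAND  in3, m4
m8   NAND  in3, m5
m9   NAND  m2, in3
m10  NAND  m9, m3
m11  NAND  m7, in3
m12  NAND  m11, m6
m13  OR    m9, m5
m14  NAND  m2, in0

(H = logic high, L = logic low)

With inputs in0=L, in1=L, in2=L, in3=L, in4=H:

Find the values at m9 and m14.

m9 = H  m14 = H

m2 = in3 NAND in2 = L NAND L = H
m9 = m2 NAND in3 = H NAND L = H
m14 = m2 NAND in0 = H NAND L = H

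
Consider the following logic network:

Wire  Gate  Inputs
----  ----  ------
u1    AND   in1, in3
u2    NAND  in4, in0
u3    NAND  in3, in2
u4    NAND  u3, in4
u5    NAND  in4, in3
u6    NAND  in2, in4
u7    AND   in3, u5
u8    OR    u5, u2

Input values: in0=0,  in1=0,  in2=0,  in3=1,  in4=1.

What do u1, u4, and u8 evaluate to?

u1 = 0  u4 = 0  u8 = 1

u1 = in1 AND in3 = 0 AND 1 = 0
u2 = in4 NAND in0 = 1 NAND 0 = 1
u3 = in3 NAND in2 = 1 NAND 0 = 1
u4 = u3 NAND in4 = 1 NAND 1 = 0
u5 = in4 NAND in3 = 1 NAND 1 = 0
u8 = u5 OR u2 = 0 OR 1 = 1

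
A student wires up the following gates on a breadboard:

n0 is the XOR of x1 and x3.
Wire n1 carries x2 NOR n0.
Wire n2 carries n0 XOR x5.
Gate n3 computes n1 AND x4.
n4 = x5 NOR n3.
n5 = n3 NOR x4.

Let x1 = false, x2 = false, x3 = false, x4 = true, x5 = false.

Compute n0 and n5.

n0 = x1 XOR x3 = false XOR false = false
n1 = x2 NOR n0 = false NOR false = true
n3 = n1 AND x4 = true AND true = true
n5 = n3 NOR x4 = true NOR true = false

n0 = false, n5 = false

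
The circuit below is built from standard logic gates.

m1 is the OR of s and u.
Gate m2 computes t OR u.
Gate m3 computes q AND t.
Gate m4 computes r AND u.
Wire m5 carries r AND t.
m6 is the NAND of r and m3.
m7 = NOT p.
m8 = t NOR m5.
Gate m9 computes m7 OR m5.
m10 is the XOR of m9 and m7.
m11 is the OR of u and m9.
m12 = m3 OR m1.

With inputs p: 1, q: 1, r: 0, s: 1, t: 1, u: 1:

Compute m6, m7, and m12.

m6 = 1  m7 = 0  m12 = 1

m1 = s OR u = 1 OR 1 = 1
m3 = q AND t = 1 AND 1 = 1
m6 = r NAND m3 = 0 NAND 1 = 1
m7 = NOT p = NOT 1 = 0
m12 = m3 OR m1 = 1 OR 1 = 1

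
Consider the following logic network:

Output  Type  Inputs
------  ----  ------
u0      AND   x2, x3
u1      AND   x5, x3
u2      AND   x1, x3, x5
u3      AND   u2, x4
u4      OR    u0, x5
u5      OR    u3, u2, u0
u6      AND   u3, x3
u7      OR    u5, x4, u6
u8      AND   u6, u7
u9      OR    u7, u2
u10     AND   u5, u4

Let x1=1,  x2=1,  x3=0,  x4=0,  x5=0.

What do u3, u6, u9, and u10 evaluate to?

u0 = x2 AND x3 = 1 AND 0 = 0
u2 = x1 AND x3 AND x5 = 1 AND 0 AND 0 = 0
u3 = u2 AND x4 = 0 AND 0 = 0
u4 = u0 OR x5 = 0 OR 0 = 0
u5 = u3 OR u2 OR u0 = 0 OR 0 OR 0 = 0
u6 = u3 AND x3 = 0 AND 0 = 0
u7 = u5 OR x4 OR u6 = 0 OR 0 OR 0 = 0
u9 = u7 OR u2 = 0 OR 0 = 0
u10 = u5 AND u4 = 0 AND 0 = 0

u3 = 0, u6 = 0, u9 = 0, u10 = 0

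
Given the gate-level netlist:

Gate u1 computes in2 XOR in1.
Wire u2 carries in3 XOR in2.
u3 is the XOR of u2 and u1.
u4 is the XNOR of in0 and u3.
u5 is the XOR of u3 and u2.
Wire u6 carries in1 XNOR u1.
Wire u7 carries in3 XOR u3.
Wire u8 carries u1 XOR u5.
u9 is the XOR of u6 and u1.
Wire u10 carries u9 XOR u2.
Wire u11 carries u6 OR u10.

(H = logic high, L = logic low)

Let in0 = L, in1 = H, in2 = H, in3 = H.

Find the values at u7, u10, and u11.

u7 = H; u10 = L; u11 = L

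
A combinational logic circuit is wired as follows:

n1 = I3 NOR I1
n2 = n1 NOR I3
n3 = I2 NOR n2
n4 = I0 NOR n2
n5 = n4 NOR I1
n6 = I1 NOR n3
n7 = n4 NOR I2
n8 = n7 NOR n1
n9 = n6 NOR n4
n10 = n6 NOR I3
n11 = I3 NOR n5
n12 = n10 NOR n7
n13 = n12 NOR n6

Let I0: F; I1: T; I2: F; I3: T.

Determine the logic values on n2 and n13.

n2 = F, n13 = F

n1 = I3 NOR I1 = T NOR T = F
n2 = n1 NOR I3 = F NOR T = F
n3 = I2 NOR n2 = F NOR F = T
n4 = I0 NOR n2 = F NOR F = T
n6 = I1 NOR n3 = T NOR T = F
n7 = n4 NOR I2 = T NOR F = F
n10 = n6 NOR I3 = F NOR T = F
n12 = n10 NOR n7 = F NOR F = T
n13 = n12 NOR n6 = T NOR F = F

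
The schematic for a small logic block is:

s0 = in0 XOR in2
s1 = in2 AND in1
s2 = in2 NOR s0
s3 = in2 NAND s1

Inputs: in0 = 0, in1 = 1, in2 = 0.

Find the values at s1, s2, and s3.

s1 = 0, s2 = 1, s3 = 1

s0 = in0 XOR in2 = 0 XOR 0 = 0
s1 = in2 AND in1 = 0 AND 1 = 0
s2 = in2 NOR s0 = 0 NOR 0 = 1
s3 = in2 NAND s1 = 0 NAND 0 = 1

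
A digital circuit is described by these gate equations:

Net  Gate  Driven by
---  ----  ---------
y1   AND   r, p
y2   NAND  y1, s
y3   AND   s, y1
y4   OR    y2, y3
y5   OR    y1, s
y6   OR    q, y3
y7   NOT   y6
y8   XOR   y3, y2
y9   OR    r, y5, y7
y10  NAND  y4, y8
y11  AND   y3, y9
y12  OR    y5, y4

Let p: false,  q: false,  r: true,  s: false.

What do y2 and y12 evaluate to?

y2 = true  y12 = true

y1 = r AND p = true AND false = false
y2 = y1 NAND s = false NAND false = true
y3 = s AND y1 = false AND false = false
y4 = y2 OR y3 = true OR false = true
y5 = y1 OR s = false OR false = false
y12 = y5 OR y4 = false OR true = true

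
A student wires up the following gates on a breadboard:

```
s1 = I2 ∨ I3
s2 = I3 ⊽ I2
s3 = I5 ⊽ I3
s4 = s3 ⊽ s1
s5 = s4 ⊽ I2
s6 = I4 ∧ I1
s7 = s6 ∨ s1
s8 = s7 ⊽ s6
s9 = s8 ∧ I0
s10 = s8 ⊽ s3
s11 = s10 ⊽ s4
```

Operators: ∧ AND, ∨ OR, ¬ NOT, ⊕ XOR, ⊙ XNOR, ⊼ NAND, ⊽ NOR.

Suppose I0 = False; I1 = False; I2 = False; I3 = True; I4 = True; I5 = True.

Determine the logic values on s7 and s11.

s1 = I2 OR I3 = False OR True = True
s3 = I5 NOR I3 = True NOR True = False
s4 = s3 NOR s1 = False NOR True = False
s6 = I4 AND I1 = True AND False = False
s7 = s6 OR s1 = False OR True = True
s8 = s7 NOR s6 = True NOR False = False
s10 = s8 NOR s3 = False NOR False = True
s11 = s10 NOR s4 = True NOR False = False

s7 = True, s11 = False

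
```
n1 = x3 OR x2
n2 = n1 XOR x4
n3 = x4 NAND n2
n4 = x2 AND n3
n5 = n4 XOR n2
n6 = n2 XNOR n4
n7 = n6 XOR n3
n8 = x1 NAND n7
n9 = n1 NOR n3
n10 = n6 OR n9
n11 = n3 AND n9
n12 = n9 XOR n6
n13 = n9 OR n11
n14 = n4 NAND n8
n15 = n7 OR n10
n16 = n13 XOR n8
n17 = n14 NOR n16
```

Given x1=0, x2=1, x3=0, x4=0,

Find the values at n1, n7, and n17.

n1 = x3 OR x2 = 0 OR 1 = 1
n2 = n1 XOR x4 = 1 XOR 0 = 1
n3 = x4 NAND n2 = 0 NAND 1 = 1
n4 = x2 AND n3 = 1 AND 1 = 1
n6 = n2 XNOR n4 = 1 XNOR 1 = 1
n7 = n6 XOR n3 = 1 XOR 1 = 0
n8 = x1 NAND n7 = 0 NAND 0 = 1
n9 = n1 NOR n3 = 1 NOR 1 = 0
n11 = n3 AND n9 = 1 AND 0 = 0
n13 = n9 OR n11 = 0 OR 0 = 0
n14 = n4 NAND n8 = 1 NAND 1 = 0
n16 = n13 XOR n8 = 0 XOR 1 = 1
n17 = n14 NOR n16 = 0 NOR 1 = 0

n1 = 1, n7 = 0, n17 = 0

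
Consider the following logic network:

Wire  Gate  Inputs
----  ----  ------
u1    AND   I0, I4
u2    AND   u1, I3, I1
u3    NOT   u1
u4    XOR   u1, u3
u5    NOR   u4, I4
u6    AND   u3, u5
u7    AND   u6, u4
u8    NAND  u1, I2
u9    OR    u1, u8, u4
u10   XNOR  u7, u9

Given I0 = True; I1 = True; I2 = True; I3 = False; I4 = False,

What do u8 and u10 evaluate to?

u8 = True; u10 = False

u1 = I0 AND I4 = True AND False = False
u3 = NOT u1 = NOT False = True
u4 = u1 XOR u3 = False XOR True = True
u5 = u4 NOR I4 = True NOR False = False
u6 = u3 AND u5 = True AND False = False
u7 = u6 AND u4 = False AND True = False
u8 = u1 NAND I2 = False NAND True = True
u9 = u1 OR u8 OR u4 = False OR True OR True = True
u10 = u7 XNOR u9 = False XNOR True = False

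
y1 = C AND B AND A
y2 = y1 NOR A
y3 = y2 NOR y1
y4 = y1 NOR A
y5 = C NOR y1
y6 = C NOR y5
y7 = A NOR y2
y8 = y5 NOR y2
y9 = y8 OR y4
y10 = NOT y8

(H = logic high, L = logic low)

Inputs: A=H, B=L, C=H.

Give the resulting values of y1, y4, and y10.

y1 = C AND B AND A = H AND L AND H = L
y2 = y1 NOR A = L NOR H = L
y4 = y1 NOR A = L NOR H = L
y5 = C NOR y1 = H NOR L = L
y8 = y5 NOR y2 = L NOR L = H
y10 = NOT y8 = NOT H = L

y1 = L  y4 = L  y10 = L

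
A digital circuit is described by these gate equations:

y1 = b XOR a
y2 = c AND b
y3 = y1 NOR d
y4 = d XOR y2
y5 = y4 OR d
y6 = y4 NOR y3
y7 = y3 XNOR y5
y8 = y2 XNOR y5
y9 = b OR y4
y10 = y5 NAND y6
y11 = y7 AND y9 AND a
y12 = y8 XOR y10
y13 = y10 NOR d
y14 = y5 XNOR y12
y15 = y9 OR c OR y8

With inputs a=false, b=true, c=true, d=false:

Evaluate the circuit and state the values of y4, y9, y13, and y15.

y4 = true, y9 = true, y13 = false, y15 = true

y1 = b XOR a = true XOR false = true
y2 = c AND b = true AND true = true
y3 = y1 NOR d = true NOR false = false
y4 = d XOR y2 = false XOR true = true
y5 = y4 OR d = true OR false = true
y6 = y4 NOR y3 = true NOR false = false
y8 = y2 XNOR y5 = true XNOR true = true
y9 = b OR y4 = true OR true = true
y10 = y5 NAND y6 = true NAND false = true
y13 = y10 NOR d = true NOR false = false
y15 = y9 OR c OR y8 = true OR true OR true = true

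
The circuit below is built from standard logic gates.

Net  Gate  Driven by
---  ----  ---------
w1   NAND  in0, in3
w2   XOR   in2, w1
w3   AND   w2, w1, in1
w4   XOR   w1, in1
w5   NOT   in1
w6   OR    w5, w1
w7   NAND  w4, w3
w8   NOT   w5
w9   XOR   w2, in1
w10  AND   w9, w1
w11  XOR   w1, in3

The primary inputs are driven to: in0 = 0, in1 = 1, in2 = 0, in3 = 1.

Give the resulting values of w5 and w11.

w5 = 0, w11 = 0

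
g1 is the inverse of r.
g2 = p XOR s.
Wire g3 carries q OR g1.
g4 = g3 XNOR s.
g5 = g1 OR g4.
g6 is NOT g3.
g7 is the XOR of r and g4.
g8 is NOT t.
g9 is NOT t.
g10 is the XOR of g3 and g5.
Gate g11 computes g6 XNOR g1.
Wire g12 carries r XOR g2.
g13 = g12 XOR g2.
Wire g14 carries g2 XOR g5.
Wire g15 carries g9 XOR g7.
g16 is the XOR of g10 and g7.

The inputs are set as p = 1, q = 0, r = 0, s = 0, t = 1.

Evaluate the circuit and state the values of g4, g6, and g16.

g1 = NOT r = NOT 0 = 1
g3 = q OR g1 = 0 OR 1 = 1
g4 = g3 XNOR s = 1 XNOR 0 = 0
g5 = g1 OR g4 = 1 OR 0 = 1
g6 = NOT g3 = NOT 1 = 0
g7 = r XOR g4 = 0 XOR 0 = 0
g10 = g3 XOR g5 = 1 XOR 1 = 0
g16 = g10 XOR g7 = 0 XOR 0 = 0

g4 = 0  g6 = 0  g16 = 0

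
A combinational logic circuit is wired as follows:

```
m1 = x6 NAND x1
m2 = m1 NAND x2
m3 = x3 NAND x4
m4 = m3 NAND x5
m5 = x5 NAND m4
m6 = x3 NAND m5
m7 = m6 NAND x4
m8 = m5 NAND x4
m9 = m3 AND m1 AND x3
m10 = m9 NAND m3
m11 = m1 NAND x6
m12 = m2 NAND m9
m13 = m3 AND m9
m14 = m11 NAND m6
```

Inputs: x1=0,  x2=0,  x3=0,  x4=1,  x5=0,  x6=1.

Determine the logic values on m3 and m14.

m3 = 1; m14 = 1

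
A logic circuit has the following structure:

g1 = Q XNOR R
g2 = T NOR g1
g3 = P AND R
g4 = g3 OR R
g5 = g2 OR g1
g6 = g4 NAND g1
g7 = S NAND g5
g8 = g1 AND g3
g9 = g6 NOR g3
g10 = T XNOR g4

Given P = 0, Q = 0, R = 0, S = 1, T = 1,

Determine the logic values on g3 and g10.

g3 = P AND R = 0 AND 0 = 0
g4 = g3 OR R = 0 OR 0 = 0
g10 = T XNOR g4 = 1 XNOR 0 = 0

g3 = 0; g10 = 0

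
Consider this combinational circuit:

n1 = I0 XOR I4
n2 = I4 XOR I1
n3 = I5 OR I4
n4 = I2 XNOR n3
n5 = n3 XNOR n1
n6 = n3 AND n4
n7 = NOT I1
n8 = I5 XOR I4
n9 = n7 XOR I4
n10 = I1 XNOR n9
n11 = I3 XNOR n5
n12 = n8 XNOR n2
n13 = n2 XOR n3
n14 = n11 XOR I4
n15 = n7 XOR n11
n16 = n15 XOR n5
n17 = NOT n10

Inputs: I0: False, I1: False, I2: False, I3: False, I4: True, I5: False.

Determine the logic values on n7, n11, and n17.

n7 = True, n11 = False, n17 = False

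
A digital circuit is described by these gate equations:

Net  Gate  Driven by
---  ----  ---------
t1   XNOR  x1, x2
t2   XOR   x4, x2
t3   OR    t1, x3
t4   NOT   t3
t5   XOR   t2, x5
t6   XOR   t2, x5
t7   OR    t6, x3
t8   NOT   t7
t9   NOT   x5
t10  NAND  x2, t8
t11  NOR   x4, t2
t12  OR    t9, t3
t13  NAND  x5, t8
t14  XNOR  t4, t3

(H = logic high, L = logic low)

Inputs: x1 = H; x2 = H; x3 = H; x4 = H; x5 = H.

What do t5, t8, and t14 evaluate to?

t5 = H  t8 = L  t14 = L

t1 = x1 XNOR x2 = H XNOR H = H
t2 = x4 XOR x2 = H XOR H = L
t3 = t1 OR x3 = H OR H = H
t4 = NOT t3 = NOT H = L
t5 = t2 XOR x5 = L XOR H = H
t6 = t2 XOR x5 = L XOR H = H
t7 = t6 OR x3 = H OR H = H
t8 = NOT t7 = NOT H = L
t14 = t4 XNOR t3 = L XNOR H = L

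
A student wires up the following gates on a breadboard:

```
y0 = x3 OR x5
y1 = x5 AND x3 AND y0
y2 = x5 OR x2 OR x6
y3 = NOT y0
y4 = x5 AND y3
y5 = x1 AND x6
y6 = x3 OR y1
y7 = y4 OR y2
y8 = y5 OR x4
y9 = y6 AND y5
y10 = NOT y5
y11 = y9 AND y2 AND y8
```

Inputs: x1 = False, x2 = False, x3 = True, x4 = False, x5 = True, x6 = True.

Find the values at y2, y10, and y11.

y2 = True; y10 = True; y11 = False

y0 = x3 OR x5 = True OR True = True
y1 = x5 AND x3 AND y0 = True AND True AND True = True
y2 = x5 OR x2 OR x6 = True OR False OR True = True
y5 = x1 AND x6 = False AND True = False
y6 = x3 OR y1 = True OR True = True
y8 = y5 OR x4 = False OR False = False
y9 = y6 AND y5 = True AND False = False
y10 = NOT y5 = NOT False = True
y11 = y9 AND y2 AND y8 = False AND True AND False = False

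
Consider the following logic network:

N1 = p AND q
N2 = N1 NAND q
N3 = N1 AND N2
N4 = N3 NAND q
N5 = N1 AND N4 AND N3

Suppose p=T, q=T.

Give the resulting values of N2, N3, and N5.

N1 = p AND q = T AND T = T
N2 = N1 NAND q = T NAND T = F
N3 = N1 AND N2 = T AND F = F
N4 = N3 NAND q = F NAND T = T
N5 = N1 AND N4 AND N3 = T AND T AND F = F

N2 = F, N3 = F, N5 = F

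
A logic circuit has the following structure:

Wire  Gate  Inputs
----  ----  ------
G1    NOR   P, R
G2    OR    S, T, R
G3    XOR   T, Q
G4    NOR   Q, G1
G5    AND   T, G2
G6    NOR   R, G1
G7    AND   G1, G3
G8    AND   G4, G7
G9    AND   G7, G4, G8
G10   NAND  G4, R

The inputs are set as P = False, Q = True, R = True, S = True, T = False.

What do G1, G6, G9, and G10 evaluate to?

G1 = P NOR R = False NOR True = False
G3 = T XOR Q = False XOR True = True
G4 = Q NOR G1 = True NOR False = False
G6 = R NOR G1 = True NOR False = False
G7 = G1 AND G3 = False AND True = False
G8 = G4 AND G7 = False AND False = False
G9 = G7 AND G4 AND G8 = False AND False AND False = False
G10 = G4 NAND R = False NAND True = True

G1 = False, G6 = False, G9 = False, G10 = True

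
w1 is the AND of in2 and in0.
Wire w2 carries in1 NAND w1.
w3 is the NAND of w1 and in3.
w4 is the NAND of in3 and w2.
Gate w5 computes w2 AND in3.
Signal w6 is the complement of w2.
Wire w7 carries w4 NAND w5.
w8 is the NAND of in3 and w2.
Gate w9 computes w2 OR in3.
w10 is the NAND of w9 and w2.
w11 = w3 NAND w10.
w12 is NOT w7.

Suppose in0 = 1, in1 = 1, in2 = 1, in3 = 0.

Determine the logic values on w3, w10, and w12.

w3 = 1, w10 = 1, w12 = 0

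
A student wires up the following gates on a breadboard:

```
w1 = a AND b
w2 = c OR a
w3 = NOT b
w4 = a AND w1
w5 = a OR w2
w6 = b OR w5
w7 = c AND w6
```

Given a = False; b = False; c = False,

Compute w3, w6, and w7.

w2 = c OR a = False OR False = False
w3 = NOT b = NOT False = True
w5 = a OR w2 = False OR False = False
w6 = b OR w5 = False OR False = False
w7 = c AND w6 = False AND False = False

w3 = True, w6 = False, w7 = False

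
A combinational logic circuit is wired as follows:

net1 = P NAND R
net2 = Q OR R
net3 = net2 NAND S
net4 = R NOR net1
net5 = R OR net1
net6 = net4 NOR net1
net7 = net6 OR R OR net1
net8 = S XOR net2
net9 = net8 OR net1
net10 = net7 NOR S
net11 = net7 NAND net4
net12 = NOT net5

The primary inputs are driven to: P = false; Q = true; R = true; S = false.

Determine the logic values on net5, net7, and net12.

net5 = true; net7 = true; net12 = false

net1 = P NAND R = false NAND true = true
net4 = R NOR net1 = true NOR true = false
net5 = R OR net1 = true OR true = true
net6 = net4 NOR net1 = false NOR true = false
net7 = net6 OR R OR net1 = false OR true OR true = true
net12 = NOT net5 = NOT true = false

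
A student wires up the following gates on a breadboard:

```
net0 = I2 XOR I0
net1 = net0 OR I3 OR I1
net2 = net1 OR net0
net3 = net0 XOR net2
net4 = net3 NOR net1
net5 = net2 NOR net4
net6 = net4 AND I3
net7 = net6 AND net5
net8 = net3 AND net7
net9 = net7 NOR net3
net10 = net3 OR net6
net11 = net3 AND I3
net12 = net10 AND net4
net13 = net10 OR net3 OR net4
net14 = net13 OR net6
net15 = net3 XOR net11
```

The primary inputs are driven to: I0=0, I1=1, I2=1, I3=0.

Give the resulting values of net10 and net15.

net10 = 0; net15 = 0

net0 = I2 XOR I0 = 1 XOR 0 = 1
net1 = net0 OR I3 OR I1 = 1 OR 0 OR 1 = 1
net2 = net1 OR net0 = 1 OR 1 = 1
net3 = net0 XOR net2 = 1 XOR 1 = 0
net4 = net3 NOR net1 = 0 NOR 1 = 0
net6 = net4 AND I3 = 0 AND 0 = 0
net10 = net3 OR net6 = 0 OR 0 = 0
net11 = net3 AND I3 = 0 AND 0 = 0
net15 = net3 XOR net11 = 0 XOR 0 = 0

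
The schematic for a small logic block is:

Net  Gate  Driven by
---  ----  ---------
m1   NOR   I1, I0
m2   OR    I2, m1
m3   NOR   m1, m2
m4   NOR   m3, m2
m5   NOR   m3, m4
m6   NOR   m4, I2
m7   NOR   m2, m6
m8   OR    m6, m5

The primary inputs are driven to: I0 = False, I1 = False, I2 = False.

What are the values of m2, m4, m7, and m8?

m1 = I1 NOR I0 = False NOR False = True
m2 = I2 OR m1 = False OR True = True
m3 = m1 NOR m2 = True NOR True = False
m4 = m3 NOR m2 = False NOR True = False
m5 = m3 NOR m4 = False NOR False = True
m6 = m4 NOR I2 = False NOR False = True
m7 = m2 NOR m6 = True NOR True = False
m8 = m6 OR m5 = True OR True = True

m2 = True, m4 = False, m7 = False, m8 = True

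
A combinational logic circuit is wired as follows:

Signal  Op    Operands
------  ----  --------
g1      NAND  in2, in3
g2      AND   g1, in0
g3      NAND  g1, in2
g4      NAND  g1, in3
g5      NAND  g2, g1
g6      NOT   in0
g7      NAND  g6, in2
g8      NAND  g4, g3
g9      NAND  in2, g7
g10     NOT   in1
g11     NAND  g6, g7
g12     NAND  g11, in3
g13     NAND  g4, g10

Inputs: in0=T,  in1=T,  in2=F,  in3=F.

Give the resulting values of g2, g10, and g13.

g2 = T; g10 = F; g13 = T

g1 = in2 NAND in3 = F NAND F = T
g2 = g1 AND in0 = T AND T = T
g4 = g1 NAND in3 = T NAND F = T
g10 = NOT in1 = NOT T = F
g13 = g4 NAND g10 = T NAND F = T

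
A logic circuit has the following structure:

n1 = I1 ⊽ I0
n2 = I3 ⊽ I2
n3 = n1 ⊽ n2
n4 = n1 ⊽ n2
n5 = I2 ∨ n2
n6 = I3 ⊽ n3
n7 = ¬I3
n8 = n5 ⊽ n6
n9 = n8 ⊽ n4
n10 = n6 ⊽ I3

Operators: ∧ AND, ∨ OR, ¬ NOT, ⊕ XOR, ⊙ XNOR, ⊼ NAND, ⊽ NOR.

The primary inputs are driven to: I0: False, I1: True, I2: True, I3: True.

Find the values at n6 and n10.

n6 = False, n10 = False

n1 = I1 NOR I0 = True NOR False = False
n2 = I3 NOR I2 = True NOR True = False
n3 = n1 NOR n2 = False NOR False = True
n6 = I3 NOR n3 = True NOR True = False
n10 = n6 NOR I3 = False NOR True = False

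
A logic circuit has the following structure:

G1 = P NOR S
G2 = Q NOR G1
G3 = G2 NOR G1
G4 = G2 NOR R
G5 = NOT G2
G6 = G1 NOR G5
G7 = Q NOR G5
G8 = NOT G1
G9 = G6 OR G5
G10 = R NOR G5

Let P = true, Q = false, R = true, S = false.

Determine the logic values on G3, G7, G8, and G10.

G1 = P NOR S = true NOR false = false
G2 = Q NOR G1 = false NOR false = true
G3 = G2 NOR G1 = true NOR false = false
G5 = NOT G2 = NOT true = false
G7 = Q NOR G5 = false NOR false = true
G8 = NOT G1 = NOT false = true
G10 = R NOR G5 = true NOR false = false

G3 = false, G7 = true, G8 = true, G10 = false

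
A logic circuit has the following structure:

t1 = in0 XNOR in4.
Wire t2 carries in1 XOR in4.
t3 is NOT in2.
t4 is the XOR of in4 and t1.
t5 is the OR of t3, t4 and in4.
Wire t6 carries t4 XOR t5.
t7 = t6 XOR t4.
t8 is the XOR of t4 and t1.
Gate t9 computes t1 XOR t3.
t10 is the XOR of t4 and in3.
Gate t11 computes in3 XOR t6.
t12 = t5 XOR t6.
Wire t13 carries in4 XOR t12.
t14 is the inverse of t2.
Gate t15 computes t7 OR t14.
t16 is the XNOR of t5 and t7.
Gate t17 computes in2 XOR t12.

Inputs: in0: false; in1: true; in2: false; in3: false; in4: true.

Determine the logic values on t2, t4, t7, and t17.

t2 = false, t4 = true, t7 = true, t17 = true

t1 = in0 XNOR in4 = false XNOR true = false
t2 = in1 XOR in4 = true XOR true = false
t3 = NOT in2 = NOT false = true
t4 = in4 XOR t1 = true XOR false = true
t5 = t3 OR t4 OR in4 = true OR true OR true = true
t6 = t4 XOR t5 = true XOR true = false
t7 = t6 XOR t4 = false XOR true = true
t12 = t5 XOR t6 = true XOR false = true
t17 = in2 XOR t12 = false XOR true = true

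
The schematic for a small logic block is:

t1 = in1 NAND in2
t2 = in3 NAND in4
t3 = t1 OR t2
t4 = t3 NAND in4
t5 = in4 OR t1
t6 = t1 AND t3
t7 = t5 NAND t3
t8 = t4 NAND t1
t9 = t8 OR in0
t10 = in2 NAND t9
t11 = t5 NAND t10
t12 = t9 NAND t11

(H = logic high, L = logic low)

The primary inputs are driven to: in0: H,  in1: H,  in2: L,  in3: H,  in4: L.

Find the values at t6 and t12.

t6 = H; t12 = H

t1 = in1 NAND in2 = H NAND L = H
t2 = in3 NAND in4 = H NAND L = H
t3 = t1 OR t2 = H OR H = H
t4 = t3 NAND in4 = H NAND L = H
t5 = in4 OR t1 = L OR H = H
t6 = t1 AND t3 = H AND H = H
t8 = t4 NAND t1 = H NAND H = L
t9 = t8 OR in0 = L OR H = H
t10 = in2 NAND t9 = L NAND H = H
t11 = t5 NAND t10 = H NAND H = L
t12 = t9 NAND t11 = H NAND L = H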